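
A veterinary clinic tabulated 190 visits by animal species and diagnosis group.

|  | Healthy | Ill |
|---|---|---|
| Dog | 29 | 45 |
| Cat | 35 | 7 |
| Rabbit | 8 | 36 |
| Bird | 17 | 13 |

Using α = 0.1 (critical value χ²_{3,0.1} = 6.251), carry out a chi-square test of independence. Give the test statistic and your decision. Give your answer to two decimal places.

Row totals: 74, 42, 44, 30. Column totals: 89, 101. Grand total N = 190.
Expected counts (row total × column total / N):
  Dog, Healthy: 74×89/190 = 34.663
  Dog, Ill: 74×101/190 = 39.337
  Cat, Healthy: 42×89/190 = 19.674
  Cat, Ill: 42×101/190 = 22.326
  Rabbit, Healthy: 44×89/190 = 20.611
  Rabbit, Ill: 44×101/190 = 23.389
  Bird, Healthy: 30×89/190 = 14.053
  Bird, Ill: 30×101/190 = 15.947
Contributions (O − E)²/E:
  (29 − 34.663)²/34.663 = 0.9252
  (45 − 39.337)²/39.337 = 0.8153
  (35 − 19.674)²/19.674 = 11.9389
  (7 − 22.326)²/22.326 = 10.5208
  (8 − 20.611)²/20.611 = 7.7161
  (36 − 23.389)²/23.389 = 6.7997
  (17 − 14.053)²/14.053 = 0.6180
  (13 − 15.947)²/15.947 = 0.5446
χ² = 0.9252 + 0.8153 + 11.9389 + 10.5208 + 7.7161 + 6.7997 + 0.6180 + 0.5446 = 39.88
df = (4−1)(2−1) = 3. Since 39.88 > 6.251, reject the null hypothesis of independence at α = 0.1.

39.88; reject H₀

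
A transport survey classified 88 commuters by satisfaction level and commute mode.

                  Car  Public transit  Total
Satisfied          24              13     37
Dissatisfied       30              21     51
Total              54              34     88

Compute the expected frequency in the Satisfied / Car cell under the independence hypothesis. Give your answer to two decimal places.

22.70

Row total (Satisfied) = 37; column total (Car) = 54; grand total N = 88.
Expected count = (row total × column total) / N = 37 × 54 / 88 = 22.70.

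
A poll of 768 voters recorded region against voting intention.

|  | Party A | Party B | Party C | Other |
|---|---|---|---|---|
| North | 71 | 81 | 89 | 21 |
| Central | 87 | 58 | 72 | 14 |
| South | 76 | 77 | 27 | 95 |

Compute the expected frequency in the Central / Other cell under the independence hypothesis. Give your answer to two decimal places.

39.10

Row total (Central) = 231; column total (Other) = 130; grand total N = 768.
Expected count = (row total × column total) / N = 231 × 130 / 768 = 39.10.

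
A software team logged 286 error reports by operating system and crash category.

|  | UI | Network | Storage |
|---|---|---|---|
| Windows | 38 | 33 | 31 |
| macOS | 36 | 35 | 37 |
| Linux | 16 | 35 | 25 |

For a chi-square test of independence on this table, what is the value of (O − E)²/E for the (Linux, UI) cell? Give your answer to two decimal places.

2.62

Row total (Linux) = 76; column total (UI) = 90; N = 286.
Expected count E = 76 × 90 / 286 = 23.916.
Contribution = (O − E)²/E = (16 − 23.916)² / 23.916 = 2.62.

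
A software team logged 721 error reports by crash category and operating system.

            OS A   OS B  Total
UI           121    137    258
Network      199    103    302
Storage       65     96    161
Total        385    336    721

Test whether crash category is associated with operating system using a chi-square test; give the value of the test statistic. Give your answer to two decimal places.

Grand total N = 721.
Expected counts (row total × column total / N):
  UI, OS A: 258×385/721 = 137.767
  UI, OS B: 258×336/721 = 120.233
  Network, OS A: 302×385/721 = 161.262
  Network, OS B: 302×336/721 = 140.738
  Storage, OS A: 161×385/721 = 85.971
  Storage, OS B: 161×336/721 = 75.029
Contributions (O − E)²/E:
  (121 − 137.767)²/137.767 = 2.0406
  (137 − 120.233)²/120.233 = 2.3382
  (199 − 161.262)²/161.262 = 8.8313
  (103 − 140.738)²/140.738 = 10.1192
  (65 − 85.971)²/85.971 = 5.1155
  (96 − 75.029)²/75.029 = 5.8615
χ² = 2.0406 + 2.3382 + 8.8313 + 10.1192 + 5.1155 + 5.8615 = 34.31

34.31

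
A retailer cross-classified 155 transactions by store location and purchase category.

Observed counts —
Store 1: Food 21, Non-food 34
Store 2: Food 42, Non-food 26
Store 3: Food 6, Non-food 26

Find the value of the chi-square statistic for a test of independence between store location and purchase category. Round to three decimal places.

Row totals: 55, 68, 32. Column totals: 69, 86. Grand total N = 155.
Expected counts (row total × column total / N):
  Store 1, Food: 55×69/155 = 24.4839
  Store 1, Non-food: 55×86/155 = 30.5161
  Store 2, Food: 68×69/155 = 30.2710
  Store 2, Non-food: 68×86/155 = 37.7290
  Store 3, Food: 32×69/155 = 14.2452
  Store 3, Non-food: 32×86/155 = 17.7548
Contributions (O − E)²/E:
  (21 − 24.4839)²/24.4839 = 0.4957
  (34 − 30.5161)²/30.5161 = 0.3977
  (42 − 30.2710)²/30.2710 = 4.5446
  (26 − 37.7290)²/37.7290 = 3.6463
  (6 − 14.2452)²/14.2452 = 4.7724
  (26 − 17.7548)²/17.7548 = 3.8290
χ² = 0.4957 + 0.3977 + 4.5446 + 3.6463 + 4.7724 + 3.8290 = 17.686

17.686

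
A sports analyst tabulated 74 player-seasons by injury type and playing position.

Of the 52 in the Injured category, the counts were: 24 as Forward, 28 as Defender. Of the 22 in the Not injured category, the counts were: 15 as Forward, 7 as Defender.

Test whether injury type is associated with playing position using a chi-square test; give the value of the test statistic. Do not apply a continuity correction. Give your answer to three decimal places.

Row totals: 52, 22. Column totals: 39, 35. Grand total N = 74.
Expected counts (row total × column total / N):
  Injured, Forward: 52×39/74 = 27.4054
  Injured, Defender: 52×35/74 = 24.5946
  Not injured, Forward: 22×39/74 = 11.5946
  Not injured, Defender: 22×35/74 = 10.4054
Contributions (O − E)²/E:
  (24 − 27.4054)²/27.4054 = 0.4232
  (28 − 24.5946)²/24.5946 = 0.4715
  (15 − 11.5946)²/11.5946 = 1.0002
  (7 − 10.4054)²/10.4054 = 1.1145
χ² = 0.4232 + 0.4715 + 1.0002 + 1.1145 = 3.009

3.009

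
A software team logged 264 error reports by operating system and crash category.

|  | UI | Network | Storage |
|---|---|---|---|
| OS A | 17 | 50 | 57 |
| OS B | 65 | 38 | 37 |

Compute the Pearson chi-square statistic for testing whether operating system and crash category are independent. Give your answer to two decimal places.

33.14

Row totals: 124, 140. Column totals: 82, 88, 94. Grand total N = 264.
Expected counts (row total × column total / N):
  OS A, UI: 124×82/264 = 38.5152
  OS A, Network: 124×88/264 = 41.3333
  OS A, Storage: 124×94/264 = 44.1515
  OS B, UI: 140×82/264 = 43.4848
  OS B, Network: 140×88/264 = 46.6667
  OS B, Storage: 140×94/264 = 49.8485
Contributions (O − E)²/E:
  (17 − 38.5152)²/38.5152 = 12.0187
  (50 − 41.3333)²/41.3333 = 1.8172
  (57 − 44.1515)²/44.1515 = 3.7390
  (65 − 43.4848)²/43.4848 = 10.6452
  (38 − 46.6667)²/46.6667 = 1.6095
  (37 − 49.8485)²/49.8485 = 3.3117
χ² = 12.0187 + 1.8172 + 3.7390 + 10.6452 + 1.6095 + 3.3117 = 33.14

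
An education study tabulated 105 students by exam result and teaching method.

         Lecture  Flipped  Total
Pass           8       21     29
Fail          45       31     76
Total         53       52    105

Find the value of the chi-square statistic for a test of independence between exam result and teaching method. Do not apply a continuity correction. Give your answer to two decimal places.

Grand total N = 105.
Expected counts (row total × column total / N):
  Pass, Lecture: 29×53/105 = 14.638
  Pass, Flipped: 29×52/105 = 14.362
  Fail, Lecture: 76×53/105 = 38.362
  Fail, Flipped: 76×52/105 = 37.638
Contributions (O − E)²/E:
  (8 − 14.638)²/14.638 = 3.0102
  (21 − 14.362)²/14.362 = 3.0680
  (45 − 38.362)²/38.362 = 1.1486
  (31 − 37.638)²/37.638 = 1.1707
χ² = 3.0102 + 3.0680 + 1.1486 + 1.1707 = 8.40

8.40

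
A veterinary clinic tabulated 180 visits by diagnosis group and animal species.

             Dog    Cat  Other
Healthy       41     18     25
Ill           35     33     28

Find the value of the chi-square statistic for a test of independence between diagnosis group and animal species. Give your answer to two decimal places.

4.27

Row totals: 84, 96. Column totals: 76, 51, 53. Grand total N = 180.
Expected counts (row total × column total / N):
  Healthy, Dog: 84×76/180 = 35.467
  Healthy, Cat: 84×51/180 = 23.800
  Healthy, Other: 84×53/180 = 24.733
  Ill, Dog: 96×76/180 = 40.533
  Ill, Cat: 96×51/180 = 27.200
  Ill, Other: 96×53/180 = 28.267
Contributions (O − E)²/E:
  (41 − 35.467)²/35.467 = 0.8632
  (18 − 23.800)²/23.800 = 1.4134
  (25 − 24.733)²/24.733 = 0.0029
  (35 − 40.533)²/40.533 = 0.7553
  (33 − 27.200)²/27.200 = 1.2368
  (28 − 28.267)²/28.267 = 0.0025
χ² = 0.8632 + 1.4134 + 0.0029 + 0.7553 + 1.2368 + 0.0025 = 4.27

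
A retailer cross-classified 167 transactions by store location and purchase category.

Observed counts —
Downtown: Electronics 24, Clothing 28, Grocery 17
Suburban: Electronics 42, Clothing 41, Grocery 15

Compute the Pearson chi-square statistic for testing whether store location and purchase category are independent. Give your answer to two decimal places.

2.52

Row totals: 69, 98. Column totals: 66, 69, 32. Grand total N = 167.
Expected counts (row total × column total / N):
  Downtown, Electronics: 69×66/167 = 27.269
  Downtown, Clothing: 69×69/167 = 28.509
  Downtown, Grocery: 69×32/167 = 13.222
  Suburban, Electronics: 98×66/167 = 38.731
  Suburban, Clothing: 98×69/167 = 40.491
  Suburban, Grocery: 98×32/167 = 18.778
Contributions (O − E)²/E:
  (24 − 27.269)²/27.269 = 0.3919
  (28 − 28.509)²/28.509 = 0.0091
  (17 − 13.222)²/13.222 = 1.0795
  (42 − 38.731)²/38.731 = 0.2759
  (41 − 40.491)²/40.491 = 0.0064
  (15 − 18.778)²/18.778 = 0.7601
χ² = 0.3919 + 0.0091 + 1.0795 + 0.2759 + 0.0064 + 0.7601 = 2.52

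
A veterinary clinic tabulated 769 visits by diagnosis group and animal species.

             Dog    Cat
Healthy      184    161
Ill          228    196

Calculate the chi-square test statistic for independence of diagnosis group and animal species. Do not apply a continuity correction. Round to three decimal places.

0.015

Row totals: 345, 424. Column totals: 412, 357. Grand total N = 769.
Expected counts (row total × column total / N):
  Healthy, Dog: 345×412/769 = 184.8375
  Healthy, Cat: 345×357/769 = 160.1625
  Ill, Dog: 424×412/769 = 227.1625
  Ill, Cat: 424×357/769 = 196.8375
Contributions (O − E)²/E:
  (184 − 184.8375)²/184.8375 = 0.0038
  (161 − 160.1625)²/160.1625 = 0.0044
  (228 − 227.1625)²/227.1625 = 0.0031
  (196 − 196.8375)²/196.8375 = 0.0036
χ² = 0.0038 + 0.0044 + 0.0031 + 0.0036 = 0.015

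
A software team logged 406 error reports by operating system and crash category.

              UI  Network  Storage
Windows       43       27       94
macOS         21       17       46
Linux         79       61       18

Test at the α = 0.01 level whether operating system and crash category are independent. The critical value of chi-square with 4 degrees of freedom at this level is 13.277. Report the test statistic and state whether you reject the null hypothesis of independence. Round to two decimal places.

Row totals: 164, 84, 158. Column totals: 143, 105, 158. Grand total N = 406.
Expected counts (row total × column total / N):
  Windows, UI: 164×143/406 = 57.764
  Windows, Network: 164×105/406 = 42.414
  Windows, Storage: 164×158/406 = 63.823
  macOS, UI: 84×143/406 = 29.586
  macOS, Network: 84×105/406 = 21.724
  macOS, Storage: 84×158/406 = 32.690
  Linux, UI: 158×143/406 = 55.650
  Linux, Network: 158×105/406 = 40.862
  Linux, Storage: 158×158/406 = 61.488
Contributions (O − E)²/E:
  (43 − 57.764)²/57.764 = 3.7736
  (27 − 42.414)²/42.414 = 5.6017
  (94 − 63.823)²/63.823 = 14.2684
  (21 − 29.586)²/29.586 = 2.4917
  (17 − 21.724)²/21.724 = 1.0273
  (46 − 32.690)²/32.690 = 5.4193
  (79 − 55.650)²/55.650 = 9.7973
  (61 − 40.862)²/40.862 = 9.9246
  (18 − 61.488)²/61.488 = 30.7573
χ² = 3.7736 + 5.6017 + 14.2684 + 2.4917 + 1.0273 + 5.4193 + 9.7973 + 9.9246 + 30.7573 = 83.06
df = (3−1)(3−1) = 4. Since 83.06 > 13.277, reject the null hypothesis of independence at α = 0.01.

83.06; reject H₀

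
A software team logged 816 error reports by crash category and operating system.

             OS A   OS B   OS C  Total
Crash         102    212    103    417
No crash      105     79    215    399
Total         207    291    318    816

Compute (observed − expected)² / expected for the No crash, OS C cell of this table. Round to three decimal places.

Row total (No crash) = 399; column total (OS C) = 318; N = 816.
Expected count E = 399 × 318 / 816 = 155.4926.
Contribution = (O − E)²/E = (215 − 155.4926)² / 155.4926 = 22.774.

22.774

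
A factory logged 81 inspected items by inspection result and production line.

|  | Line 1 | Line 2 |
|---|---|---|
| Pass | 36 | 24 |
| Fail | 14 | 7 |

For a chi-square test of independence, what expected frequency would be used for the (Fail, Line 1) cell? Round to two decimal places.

Row total (Fail) = 21; column total (Line 1) = 50; grand total N = 81.
Expected count = (row total × column total) / N = 21 × 50 / 81 = 12.96.

12.96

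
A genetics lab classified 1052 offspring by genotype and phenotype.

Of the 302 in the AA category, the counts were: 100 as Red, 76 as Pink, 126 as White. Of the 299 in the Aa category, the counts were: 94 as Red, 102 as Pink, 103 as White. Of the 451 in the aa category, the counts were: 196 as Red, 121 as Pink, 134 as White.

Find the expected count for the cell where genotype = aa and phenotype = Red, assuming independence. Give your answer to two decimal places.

167.20

Row total (aa) = 451; column total (Red) = 390; grand total N = 1052.
Expected count = (row total × column total) / N = 451 × 390 / 1052 = 167.20.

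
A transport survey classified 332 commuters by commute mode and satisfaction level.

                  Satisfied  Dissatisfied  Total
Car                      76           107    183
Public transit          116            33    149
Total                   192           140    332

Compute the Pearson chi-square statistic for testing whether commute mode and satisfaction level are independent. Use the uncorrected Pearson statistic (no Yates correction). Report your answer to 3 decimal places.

44.432

Grand total N = 332.
Expected counts (row total × column total / N):
  Car, Satisfied: 183×192/332 = 105.83133
  Car, Dissatisfied: 183×140/332 = 77.16867
  Public transit, Satisfied: 149×192/332 = 86.16867
  Public transit, Dissatisfied: 149×140/332 = 62.83133
Contributions (O − E)²/E:
  (76 − 105.83133)²/105.83133 = 8.4087
  (107 − 77.16867)²/77.16867 = 11.5320
  (116 − 86.16867)²/86.16867 = 10.3275
  (33 − 62.83133)²/62.83133 = 14.1634
χ² = 8.4087 + 11.5320 + 10.3275 + 14.1634 = 44.432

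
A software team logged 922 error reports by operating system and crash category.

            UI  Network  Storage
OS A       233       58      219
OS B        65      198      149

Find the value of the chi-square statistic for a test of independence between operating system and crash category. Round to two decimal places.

176.16

Row totals: 510, 412. Column totals: 298, 256, 368. Grand total N = 922.
Expected counts (row total × column total / N):
  OS A, UI: 510×298/922 = 164.837
  OS A, Network: 510×256/922 = 141.605
  OS A, Storage: 510×368/922 = 203.557
  OS B, UI: 412×298/922 = 133.163
  OS B, Network: 412×256/922 = 114.395
  OS B, Storage: 412×368/922 = 164.443
Contributions (O − E)²/E:
  (233 − 164.837)²/164.837 = 28.1866
  (58 − 141.605)²/141.605 = 49.3612
  (219 − 203.557)²/203.557 = 1.1716
  (65 − 133.163)²/133.163 = 34.8910
  (198 − 114.395)²/114.395 = 61.1023
  (149 − 164.443)²/164.443 = 1.4503
χ² = 28.1866 + 49.3612 + 1.1716 + 34.8910 + 61.1023 + 1.4503 = 176.16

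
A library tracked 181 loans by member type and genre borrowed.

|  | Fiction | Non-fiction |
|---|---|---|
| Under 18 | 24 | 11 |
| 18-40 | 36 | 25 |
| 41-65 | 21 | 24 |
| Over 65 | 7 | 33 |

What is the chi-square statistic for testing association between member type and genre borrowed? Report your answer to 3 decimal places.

23.792

Row totals: 35, 61, 45, 40. Column totals: 88, 93. Grand total N = 181.
Expected counts (row total × column total / N):
  Under 18, Fiction: 35×88/181 = 17.0166
  Under 18, Non-fiction: 35×93/181 = 17.9834
  18-40, Fiction: 61×88/181 = 29.6575
  18-40, Non-fiction: 61×93/181 = 31.3425
  41-65, Fiction: 45×88/181 = 21.8785
  41-65, Non-fiction: 45×93/181 = 23.1215
  Over 65, Fiction: 40×88/181 = 19.4475
  Over 65, Non-fiction: 40×93/181 = 20.5525
Contributions (O − E)²/E:
  (24 − 17.0166)²/17.0166 = 2.8659
  (11 − 17.9834)²/17.9834 = 2.7118
  (36 − 29.6575)²/29.6575 = 1.3564
  (25 − 31.3425)²/31.3425 = 1.2835
  (21 − 21.8785)²/21.8785 = 0.0353
  (24 − 23.1215)²/23.1215 = 0.0334
  (7 − 19.4475)²/19.4475 = 7.9671
  (33 − 20.5525)²/20.5525 = 7.5388
χ² = 2.8659 + 2.7118 + 1.3564 + 1.2835 + 0.0353 + 0.0334 + 7.9671 + 7.5388 = 23.792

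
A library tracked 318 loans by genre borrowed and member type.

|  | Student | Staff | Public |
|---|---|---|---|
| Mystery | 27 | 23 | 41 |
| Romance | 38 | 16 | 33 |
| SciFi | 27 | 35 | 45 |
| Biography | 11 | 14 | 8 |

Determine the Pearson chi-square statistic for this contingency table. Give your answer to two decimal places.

14.65

Row totals: 91, 87, 107, 33. Column totals: 103, 88, 127. Grand total N = 318.
Expected counts (row total × column total / N):
  Mystery, Student: 91×103/318 = 29.4748
  Mystery, Staff: 91×88/318 = 25.1824
  Mystery, Public: 91×127/318 = 36.3428
  Romance, Student: 87×103/318 = 28.1792
  Romance, Staff: 87×88/318 = 24.0755
  Romance, Public: 87×127/318 = 34.7453
  SciFi, Student: 107×103/318 = 34.6572
  SciFi, Staff: 107×88/318 = 29.6101
  SciFi, Public: 107×127/318 = 42.7327
  Biography, Student: 33×103/318 = 10.6887
  Biography, Staff: 33×88/318 = 9.1321
  Biography, Public: 33×127/318 = 13.1792
Contributions (O − E)²/E:
  (27 − 29.4748)²/29.4748 = 0.2078
  (23 − 25.1824)²/25.1824 = 0.1891
  (41 − 36.3428)²/36.3428 = 0.5968
  (38 − 28.1792)²/28.1792 = 3.4227
  (16 − 24.0755)²/24.0755 = 2.7087
  (33 − 34.7453)²/34.7453 = 0.0877
  (27 − 34.6572)²/34.6572 = 1.6918
  (35 − 29.6101)²/29.6101 = 0.9811
  (45 − 42.7327)²/42.7327 = 0.1203
  (11 − 10.6887)²/10.6887 = 0.0091
  (14 − 9.1321)²/9.1321 = 2.5949
  (8 − 13.1792)²/13.1792 = 2.0353
χ² = 0.2078 + 0.1891 + 0.5968 + 3.4227 + 2.7087 + 0.0877 + 1.6918 + 0.9811 + 0.1203 + 0.0091 + 2.5949 + 2.0353 = 14.65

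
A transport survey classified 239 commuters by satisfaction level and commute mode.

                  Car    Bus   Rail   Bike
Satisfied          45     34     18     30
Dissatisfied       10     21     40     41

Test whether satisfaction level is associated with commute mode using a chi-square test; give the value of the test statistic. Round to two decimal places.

Row totals: 127, 112. Column totals: 55, 55, 58, 71. Grand total N = 239.
Expected counts (row total × column total / N):
  Satisfied, Car: 127×55/239 = 29.226
  Satisfied, Bus: 127×55/239 = 29.226
  Satisfied, Rail: 127×58/239 = 30.820
  Satisfied, Bike: 127×71/239 = 37.728
  Dissatisfied, Car: 112×55/239 = 25.774
  Dissatisfied, Bus: 112×55/239 = 25.774
  Dissatisfied, Rail: 112×58/239 = 27.180
  Dissatisfied, Bike: 112×71/239 = 33.272
Contributions (O − E)²/E:
  (45 − 29.226)²/29.226 = 8.5136
  (34 − 29.226)²/29.226 = 0.7798
  (18 − 30.820)²/30.820 = 5.3327
  (30 − 37.728)²/37.728 = 1.5830
  (10 − 25.774)²/25.774 = 9.6539
  (21 − 25.774)²/25.774 = 0.8843
  (40 − 27.180)²/27.180 = 6.0468
  (41 − 33.272)²/33.272 = 1.7950
χ² = 8.5136 + 0.7798 + 5.3327 + 1.5830 + 9.6539 + 0.8843 + 6.0468 + 1.7950 = 34.59

34.59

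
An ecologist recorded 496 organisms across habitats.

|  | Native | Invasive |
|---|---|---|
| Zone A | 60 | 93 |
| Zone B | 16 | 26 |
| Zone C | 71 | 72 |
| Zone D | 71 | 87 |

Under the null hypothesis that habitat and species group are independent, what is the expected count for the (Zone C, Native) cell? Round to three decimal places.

Row total (Zone C) = 143; column total (Native) = 218; grand total N = 496.
Expected count = (row total × column total) / N = 143 × 218 / 496 = 62.851.

62.851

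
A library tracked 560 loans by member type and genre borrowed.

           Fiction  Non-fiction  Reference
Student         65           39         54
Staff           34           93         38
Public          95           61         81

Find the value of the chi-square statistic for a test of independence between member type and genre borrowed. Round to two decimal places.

50.60

Row totals: 158, 165, 237. Column totals: 194, 193, 173. Grand total N = 560.
Expected counts (row total × column total / N):
  Student, Fiction: 158×194/560 = 54.736
  Student, Non-fiction: 158×193/560 = 54.454
  Student, Reference: 158×173/560 = 48.811
  Staff, Fiction: 165×194/560 = 57.161
  Staff, Non-fiction: 165×193/560 = 56.866
  Staff, Reference: 165×173/560 = 50.973
  Public, Fiction: 237×194/560 = 82.104
  Public, Non-fiction: 237×193/560 = 81.680
  Public, Reference: 237×173/560 = 73.216
Contributions (O − E)²/E:
  (65 − 54.736)²/54.736 = 1.9247
  (39 − 54.454)²/54.454 = 4.3858
  (54 − 48.811)²/48.811 = 0.5516
  (34 − 57.161)²/57.161 = 9.3846
  (93 − 56.866)²/56.866 = 22.9604
  (38 − 50.973)²/50.973 = 3.3017
  (95 − 82.104)²/82.104 = 2.0256
  (61 − 81.680)²/81.680 = 5.2358
  (81 − 73.216)²/73.216 = 0.8276
χ² = 1.9247 + 4.3858 + 0.5516 + 9.3846 + 22.9604 + 3.3017 + 2.0256 + 5.2358 + 0.8276 = 50.60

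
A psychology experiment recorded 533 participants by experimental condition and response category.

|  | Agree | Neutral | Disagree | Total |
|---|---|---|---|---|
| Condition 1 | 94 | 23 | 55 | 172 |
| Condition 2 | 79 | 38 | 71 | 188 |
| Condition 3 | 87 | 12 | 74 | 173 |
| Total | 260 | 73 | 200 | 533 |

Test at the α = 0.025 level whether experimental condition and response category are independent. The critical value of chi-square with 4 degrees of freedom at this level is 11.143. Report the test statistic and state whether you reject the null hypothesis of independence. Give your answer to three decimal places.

Grand total N = 533.
Expected counts (row total × column total / N):
  Condition 1, Agree: 172×260/533 = 83.9024
  Condition 1, Neutral: 172×73/533 = 23.5572
  Condition 1, Disagree: 172×200/533 = 64.5403
  Condition 2, Agree: 188×260/533 = 91.7073
  Condition 2, Neutral: 188×73/533 = 25.7486
  Condition 2, Disagree: 188×200/533 = 70.5441
  Condition 3, Agree: 173×260/533 = 84.3902
  Condition 3, Neutral: 173×73/533 = 23.6942
  Condition 3, Disagree: 173×200/533 = 64.9156
Contributions (O − E)²/E:
  (94 − 83.9024)²/83.9024 = 1.2152
  (23 − 23.5572)²/23.5572 = 0.0132
  (55 − 64.5403)²/64.5403 = 1.4102
  (79 − 91.7073)²/91.7073 = 1.7608
  (38 − 25.7486)²/25.7486 = 5.8293
  (71 − 70.5441)²/70.5441 = 0.0029
  (87 − 84.3902)²/84.3902 = 0.0807
  (12 − 23.6942)²/23.6942 = 5.7716
  (74 − 64.9156)²/64.9156 = 1.2713
χ² = 1.2152 + 0.0132 + 1.4102 + 1.7608 + 5.8293 + 0.0029 + 0.0807 + 5.7716 + 1.2713 = 17.355
df = (3−1)(3−1) = 4. Since 17.355 > 11.143, reject the null hypothesis of independence at α = 0.025.

17.355; reject H₀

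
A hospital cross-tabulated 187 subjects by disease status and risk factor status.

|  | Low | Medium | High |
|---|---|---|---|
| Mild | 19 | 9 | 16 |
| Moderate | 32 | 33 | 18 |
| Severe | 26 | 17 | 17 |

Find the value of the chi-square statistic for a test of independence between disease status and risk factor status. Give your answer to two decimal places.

6.24

Row totals: 44, 83, 60. Column totals: 77, 59, 51. Grand total N = 187.
Expected counts (row total × column total / N):
  Mild, Low: 44×77/187 = 18.118
  Mild, Medium: 44×59/187 = 13.882
  Mild, High: 44×51/187 = 12.000
  Moderate, Low: 83×77/187 = 34.176
  Moderate, Medium: 83×59/187 = 26.187
  Moderate, High: 83×51/187 = 22.636
  Severe, Low: 60×77/187 = 24.706
  Severe, Medium: 60×59/187 = 18.930
  Severe, High: 60×51/187 = 16.364
Contributions (O − E)²/E:
  (19 − 18.118)²/18.118 = 0.0429
  (9 − 13.882)²/13.882 = 1.7169
  (16 − 12.000)²/12.000 = 1.3333
  (32 − 34.176)²/34.176 = 0.1385
  (33 − 26.187)²/26.187 = 1.7725
  (18 − 22.636)²/22.636 = 0.9495
  (26 − 24.706)²/24.706 = 0.0678
  (17 − 18.930)²/18.930 = 0.1968
  (17 − 16.364)²/16.364 = 0.0247
χ² = 0.0429 + 1.7169 + 1.3333 + 0.1385 + 1.7725 + 0.9495 + 0.0678 + 0.1968 + 0.0247 = 6.24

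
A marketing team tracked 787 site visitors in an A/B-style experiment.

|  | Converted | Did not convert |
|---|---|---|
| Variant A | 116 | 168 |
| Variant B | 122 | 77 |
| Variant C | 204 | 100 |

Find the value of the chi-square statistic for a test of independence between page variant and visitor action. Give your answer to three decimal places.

43.989

Row totals: 284, 199, 304. Column totals: 442, 345. Grand total N = 787.
Expected counts (row total × column total / N):
  Variant A, Converted: 284×442/787 = 159.5019
  Variant A, Did not convert: 284×345/787 = 124.4981
  Variant B, Converted: 199×442/787 = 111.7637
  Variant B, Did not convert: 199×345/787 = 87.2363
  Variant C, Converted: 304×442/787 = 170.7344
  Variant C, Did not convert: 304×345/787 = 133.2656
Contributions (O − E)²/E:
  (116 − 159.5019)²/159.5019 = 11.8645
  (168 − 124.4981)²/124.4981 = 15.2004
  (122 − 111.7637)²/111.7637 = 0.9375
  (77 − 87.2363)²/87.2363 = 1.2011
  (204 − 170.7344)²/170.7344 = 6.4814
  (100 − 133.2656)²/133.2656 = 8.3037
χ² = 11.8645 + 15.2004 + 0.9375 + 1.2011 + 6.4814 + 8.3037 = 43.989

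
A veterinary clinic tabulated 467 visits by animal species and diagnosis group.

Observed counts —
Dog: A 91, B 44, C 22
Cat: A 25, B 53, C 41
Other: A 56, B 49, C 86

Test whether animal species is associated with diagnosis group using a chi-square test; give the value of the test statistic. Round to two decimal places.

65.51

Row totals: 157, 119, 191. Column totals: 172, 146, 149. Grand total N = 467.
Expected counts (row total × column total / N):
  Dog, A: 157×172/467 = 57.824
  Dog, B: 157×146/467 = 49.084
  Dog, C: 157×149/467 = 50.092
  Cat, A: 119×172/467 = 43.829
  Cat, B: 119×146/467 = 37.203
  Cat, C: 119×149/467 = 37.968
  Other, A: 191×172/467 = 70.347
  Other, B: 191×146/467 = 59.713
  Other, C: 191×149/467 = 60.940
Contributions (O − E)²/E:
  (91 − 57.824)²/57.824 = 19.0344
  (44 − 49.084)²/49.084 = 0.5266
  (22 − 50.092)²/50.092 = 15.7542
  (25 − 43.829)²/43.829 = 8.0890
  (53 − 37.203)²/37.203 = 6.7077
  (41 − 37.968)²/37.968 = 0.2421
  (56 − 70.347)²/70.347 = 2.9260
  (49 − 59.713)²/59.713 = 1.9220
  (86 − 60.940)²/60.940 = 10.3053
χ² = 19.0344 + 0.5266 + 15.7542 + 8.0890 + 6.7077 + 0.2421 + 2.9260 + 1.9220 + 10.3053 = 65.51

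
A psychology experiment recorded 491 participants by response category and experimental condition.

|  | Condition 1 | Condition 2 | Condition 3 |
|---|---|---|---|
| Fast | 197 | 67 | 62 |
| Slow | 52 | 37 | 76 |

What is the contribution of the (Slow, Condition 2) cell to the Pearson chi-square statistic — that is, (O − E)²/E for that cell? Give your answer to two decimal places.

Row total (Slow) = 165; column total (Condition 2) = 104; N = 491.
Expected count E = 165 × 104 / 491 = 34.9491.
Contribution = (O − E)²/E = (37 − 34.9491)² / 34.9491 = 0.12.

0.12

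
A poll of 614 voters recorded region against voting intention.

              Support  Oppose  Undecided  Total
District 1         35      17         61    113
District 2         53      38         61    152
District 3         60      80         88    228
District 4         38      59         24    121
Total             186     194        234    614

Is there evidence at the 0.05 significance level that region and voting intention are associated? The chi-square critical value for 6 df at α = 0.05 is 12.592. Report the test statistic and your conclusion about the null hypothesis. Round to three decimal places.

44.612; reject H₀

Grand total N = 614.
Expected counts (row total × column total / N):
  District 1, Support: 113×186/614 = 34.2313
  District 1, Oppose: 113×194/614 = 35.7036
  District 1, Undecided: 113×234/614 = 43.0651
  District 2, Support: 152×186/614 = 46.0456
  District 2, Oppose: 152×194/614 = 48.0261
  District 2, Undecided: 152×234/614 = 57.9283
  District 3, Support: 228×186/614 = 69.0684
  District 3, Oppose: 228×194/614 = 72.0391
  District 3, Undecided: 228×234/614 = 86.8925
  District 4, Support: 121×186/614 = 36.6547
  District 4, Oppose: 121×194/614 = 38.2313
  District 4, Undecided: 121×234/614 = 46.1140
Contributions (O − E)²/E:
  (35 − 34.2313)²/34.2313 = 0.0173
  (17 − 35.7036)²/35.7036 = 9.7980
  (61 − 43.0651)²/43.0651 = 7.4692
  (53 − 46.0456)²/46.0456 = 1.0503
  (38 − 48.0261)²/48.0261 = 2.0931
  (61 − 57.9283)²/57.9283 = 0.1629
  (60 − 69.0684)²/69.0684 = 1.1906
  (80 − 72.0391)²/72.0391 = 0.8797
  (88 − 86.8925)²/86.8925 = 0.0141
  (38 − 36.6547)²/36.6547 = 0.0494
  (59 − 38.2313)²/38.2313 = 11.2823
  (24 − 46.1140)²/46.1140 = 10.6048
χ² = 0.0173 + 9.7980 + 7.4692 + 1.0503 + 2.0931 + 0.1629 + 1.1906 + 0.8797 + 0.0141 + 0.0494 + 11.2823 + 10.6048 = 44.612
df = (4−1)(3−1) = 6. Since 44.612 > 12.592, reject the null hypothesis of independence at α = 0.05.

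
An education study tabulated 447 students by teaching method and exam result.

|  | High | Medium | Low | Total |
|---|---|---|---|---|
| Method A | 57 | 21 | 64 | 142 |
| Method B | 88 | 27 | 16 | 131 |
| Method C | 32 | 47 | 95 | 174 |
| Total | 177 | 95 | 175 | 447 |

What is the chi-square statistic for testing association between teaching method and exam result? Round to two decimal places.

Grand total N = 447.
Expected counts (row total × column total / N):
  Method A, High: 142×177/447 = 56.2282
  Method A, Medium: 142×95/447 = 30.1790
  Method A, Low: 142×175/447 = 55.5928
  Method B, High: 131×177/447 = 51.8725
  Method B, Medium: 131×95/447 = 27.8412
  Method B, Low: 131×175/447 = 51.2864
  Method C, High: 174×177/447 = 68.8993
  Method C, Medium: 174×95/447 = 36.9799
  Method C, Low: 174×175/447 = 68.1208
Contributions (O − E)²/E:
  (57 − 56.2282)²/56.2282 = 0.0106
  (21 − 30.1790)²/30.1790 = 2.7918
  (64 − 55.5928)²/55.5928 = 1.2714
  (88 − 51.8725)²/51.8725 = 25.1616
  (27 − 27.8412)²/27.8412 = 0.0254
  (16 − 51.2864)²/51.2864 = 24.2780
  (32 − 68.8993)²/68.8993 = 19.7616
  (47 − 36.9799)²/36.9799 = 2.7151
  (95 − 68.1208)²/68.1208 = 10.6060
χ² = 0.0106 + 2.7918 + 1.2714 + 25.1616 + 0.0254 + 24.2780 + 19.7616 + 2.7151 + 10.6060 = 86.62

86.62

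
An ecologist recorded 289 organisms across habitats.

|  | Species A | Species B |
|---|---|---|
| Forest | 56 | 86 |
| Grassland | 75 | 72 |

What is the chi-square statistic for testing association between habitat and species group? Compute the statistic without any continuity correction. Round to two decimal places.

3.91

Row totals: 142, 147. Column totals: 131, 158. Grand total N = 289.
Expected counts (row total × column total / N):
  Forest, Species A: 142×131/289 = 64.367
  Forest, Species B: 142×158/289 = 77.633
  Grassland, Species A: 147×131/289 = 66.633
  Grassland, Species B: 147×158/289 = 80.367
Contributions (O − E)²/E:
  (56 − 64.367)²/64.367 = 1.0876
  (86 − 77.633)²/77.633 = 0.9018
  (75 − 66.633)²/66.633 = 1.0506
  (72 − 80.367)²/80.367 = 0.8711
χ² = 1.0876 + 0.9018 + 1.0506 + 0.8711 = 3.91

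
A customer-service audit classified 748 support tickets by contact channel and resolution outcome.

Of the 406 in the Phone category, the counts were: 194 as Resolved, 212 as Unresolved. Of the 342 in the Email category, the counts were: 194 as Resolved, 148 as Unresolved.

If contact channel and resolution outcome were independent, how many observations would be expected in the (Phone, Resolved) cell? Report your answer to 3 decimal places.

Row total (Phone) = 406; column total (Resolved) = 388; grand total N = 748.
Expected count = (row total × column total) / N = 406 × 388 / 748 = 210.599.

210.599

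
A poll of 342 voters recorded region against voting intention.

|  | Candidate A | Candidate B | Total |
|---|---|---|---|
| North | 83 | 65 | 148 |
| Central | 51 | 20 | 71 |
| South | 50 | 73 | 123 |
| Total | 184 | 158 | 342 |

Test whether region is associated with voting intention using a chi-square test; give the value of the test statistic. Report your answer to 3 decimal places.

Grand total N = 342.
Expected counts (row total × column total / N):
  North, Candidate A: 148×184/342 = 79.6257
  North, Candidate B: 148×158/342 = 68.3743
  Central, Candidate A: 71×184/342 = 38.1988
  Central, Candidate B: 71×158/342 = 32.8012
  South, Candidate A: 123×184/342 = 66.1754
  South, Candidate B: 123×158/342 = 56.8246
Contributions (O − E)²/E:
  (83 − 79.6257)²/79.6257 = 0.1430
  (65 − 68.3743)²/68.3743 = 0.1665
  (51 − 38.1988)²/38.1988 = 4.2899
  (20 − 32.8012)²/32.8012 = 4.9959
  (50 − 66.1754)²/66.1754 = 3.9538
  (73 − 56.8246)²/56.8246 = 4.6044
χ² = 0.1430 + 0.1665 + 4.2899 + 4.9959 + 3.9538 + 4.6044 = 18.154

18.154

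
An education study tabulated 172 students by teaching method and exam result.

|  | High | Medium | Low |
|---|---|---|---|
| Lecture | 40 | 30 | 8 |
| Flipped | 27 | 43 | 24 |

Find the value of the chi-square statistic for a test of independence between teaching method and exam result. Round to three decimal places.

11.448

Row totals: 78, 94. Column totals: 67, 73, 32. Grand total N = 172.
Expected counts (row total × column total / N):
  Lecture, High: 78×67/172 = 30.38372
  Lecture, Medium: 78×73/172 = 33.10465
  Lecture, Low: 78×32/172 = 14.51163
  Flipped, High: 94×67/172 = 36.61628
  Flipped, Medium: 94×73/172 = 39.89535
  Flipped, Low: 94×32/172 = 17.48837
Contributions (O − E)²/E:
  (40 − 30.38372)²/30.38372 = 3.0435
  (30 − 33.10465)²/33.10465 = 0.2912
  (8 − 14.51163)²/14.51163 = 2.9219
  (27 − 36.61628)²/36.61628 = 2.5255
  (43 − 39.89535)²/39.89535 = 0.2416
  (24 − 17.48837)²/17.48837 = 2.4245
χ² = 3.0435 + 0.2912 + 2.9219 + 2.5255 + 0.2416 + 2.4245 = 11.448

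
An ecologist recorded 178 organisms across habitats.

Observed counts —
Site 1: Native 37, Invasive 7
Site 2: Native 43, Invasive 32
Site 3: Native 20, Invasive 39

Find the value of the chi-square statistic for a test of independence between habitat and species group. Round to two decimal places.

25.86

Row totals: 44, 75, 59. Column totals: 100, 78. Grand total N = 178.
Expected counts (row total × column total / N):
  Site 1, Native: 44×100/178 = 24.719
  Site 1, Invasive: 44×78/178 = 19.281
  Site 2, Native: 75×100/178 = 42.135
  Site 2, Invasive: 75×78/178 = 32.865
  Site 3, Native: 59×100/178 = 33.146
  Site 3, Invasive: 59×78/178 = 25.854
Contributions (O − E)²/E:
  (37 − 24.719)²/24.719 = 6.1015
  (7 − 19.281)²/19.281 = 7.8224
  (43 − 42.135)²/42.135 = 0.0178
  (32 − 32.865)²/32.865 = 0.0228
  (20 − 33.146)²/33.146 = 5.2138
  (39 − 25.854)²/25.854 = 6.6844
χ² = 6.1015 + 7.8224 + 0.0178 + 0.0228 + 5.2138 + 6.6844 = 25.86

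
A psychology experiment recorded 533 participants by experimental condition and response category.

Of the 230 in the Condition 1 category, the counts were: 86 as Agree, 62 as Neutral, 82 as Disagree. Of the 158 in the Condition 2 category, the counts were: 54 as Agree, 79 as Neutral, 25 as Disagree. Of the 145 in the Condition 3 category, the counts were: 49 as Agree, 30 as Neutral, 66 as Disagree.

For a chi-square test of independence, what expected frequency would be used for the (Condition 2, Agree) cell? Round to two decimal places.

Row total (Condition 2) = 158; column total (Agree) = 189; grand total N = 533.
Expected count = (row total × column total) / N = 158 × 189 / 533 = 56.03.

56.03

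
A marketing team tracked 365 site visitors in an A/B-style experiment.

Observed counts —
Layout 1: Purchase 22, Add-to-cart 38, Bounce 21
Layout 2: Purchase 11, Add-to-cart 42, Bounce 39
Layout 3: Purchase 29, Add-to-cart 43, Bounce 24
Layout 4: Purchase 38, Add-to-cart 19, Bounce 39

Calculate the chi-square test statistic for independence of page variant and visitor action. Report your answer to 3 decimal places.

32.807

Row totals: 81, 92, 96, 96. Column totals: 100, 142, 123. Grand total N = 365.
Expected counts (row total × column total / N):
  Layout 1, Purchase: 81×100/365 = 22.1918
  Layout 1, Add-to-cart: 81×142/365 = 31.5123
  Layout 1, Bounce: 81×123/365 = 27.2959
  Layout 2, Purchase: 92×100/365 = 25.2055
  Layout 2, Add-to-cart: 92×142/365 = 35.7918
  Layout 2, Bounce: 92×123/365 = 31.0027
  Layout 3, Purchase: 96×100/365 = 26.3014
  Layout 3, Add-to-cart: 96×142/365 = 37.3479
  Layout 3, Bounce: 96×123/365 = 32.3507
  Layout 4, Purchase: 96×100/365 = 26.3014
  Layout 4, Add-to-cart: 96×142/365 = 37.3479
  Layout 4, Bounce: 96×123/365 = 32.3507
Contributions (O − E)²/E:
  (22 − 22.1918)²/22.1918 = 0.0017
  (38 − 31.5123)²/31.5123 = 1.3357
  (21 − 27.2959)²/27.2959 = 1.4522
  (11 − 25.2055)²/25.2055 = 8.0060
  (42 − 35.7918)²/35.7918 = 1.0768
  (39 − 31.0027)²/31.0027 = 2.0629
  (29 − 26.3014)²/26.3014 = 0.2769
  (43 − 37.3479)²/37.3479 = 0.8554
  (24 − 32.3507)²/32.3507 = 2.1556
  (38 − 26.3014)²/26.3014 = 5.2034
  (19 − 37.3479)²/37.3479 = 9.0138
  (39 − 32.3507)²/32.3507 = 1.3667
χ² = 0.0017 + 1.3357 + 1.4522 + 8.0060 + 1.0768 + 2.0629 + 0.2769 + 0.8554 + 2.1556 + 5.2034 + 9.0138 + 1.3667 = 32.807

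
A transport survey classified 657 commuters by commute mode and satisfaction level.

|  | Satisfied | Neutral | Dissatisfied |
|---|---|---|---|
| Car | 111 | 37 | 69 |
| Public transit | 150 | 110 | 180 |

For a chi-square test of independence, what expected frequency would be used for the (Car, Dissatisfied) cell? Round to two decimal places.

82.24

Row total (Car) = 217; column total (Dissatisfied) = 249; grand total N = 657.
Expected count = (row total × column total) / N = 217 × 249 / 657 = 82.24.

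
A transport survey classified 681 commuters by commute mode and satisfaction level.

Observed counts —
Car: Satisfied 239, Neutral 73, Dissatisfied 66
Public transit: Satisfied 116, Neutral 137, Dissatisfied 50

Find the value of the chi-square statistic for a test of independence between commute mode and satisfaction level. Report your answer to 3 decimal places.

Row totals: 378, 303. Column totals: 355, 210, 116. Grand total N = 681.
Expected counts (row total × column total / N):
  Car, Satisfied: 378×355/681 = 197.0485
  Car, Neutral: 378×210/681 = 116.5639
  Car, Dissatisfied: 378×116/681 = 64.3877
  Public transit, Satisfied: 303×355/681 = 157.9515
  Public transit, Neutral: 303×210/681 = 93.4361
  Public transit, Dissatisfied: 303×116/681 = 51.6123
Contributions (O − E)²/E:
  (239 − 197.0485)²/197.0485 = 8.9314
  (73 − 116.5639)²/116.5639 = 16.2813
  (66 − 64.3877)²/64.3877 = 0.0404
  (116 − 157.9515)²/157.9515 = 11.1422
  (137 − 93.4361)²/93.4361 = 20.3114
  (50 − 51.6123)²/51.6123 = 0.0504
χ² = 8.9314 + 16.2813 + 0.0404 + 11.1422 + 20.3114 + 0.0504 = 56.757

56.757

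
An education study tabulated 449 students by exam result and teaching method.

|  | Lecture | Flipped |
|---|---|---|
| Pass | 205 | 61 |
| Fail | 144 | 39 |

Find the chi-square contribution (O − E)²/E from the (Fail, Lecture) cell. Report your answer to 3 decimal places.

Row total (Fail) = 183; column total (Lecture) = 349; N = 449.
Expected count E = 183 × 349 / 449 = 142.2428.
Contribution = (O − E)²/E = (144 − 142.2428)² / 142.2428 = 0.022.

0.022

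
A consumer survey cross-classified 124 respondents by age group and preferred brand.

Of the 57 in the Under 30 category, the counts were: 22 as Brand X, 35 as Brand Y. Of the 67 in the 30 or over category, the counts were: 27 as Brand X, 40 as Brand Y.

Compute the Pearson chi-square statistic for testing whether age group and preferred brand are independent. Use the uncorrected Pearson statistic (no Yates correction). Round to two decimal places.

0.04

Row totals: 57, 67. Column totals: 49, 75. Grand total N = 124.
Expected counts (row total × column total / N):
  Under 30, Brand X: 57×49/124 = 22.524
  Under 30, Brand Y: 57×75/124 = 34.476
  30 or over, Brand X: 67×49/124 = 26.476
  30 or over, Brand Y: 67×75/124 = 40.524
Contributions (O − E)²/E:
  (22 − 22.524)²/22.524 = 0.0122
  (35 − 34.476)²/34.476 = 0.0080
  (27 − 26.476)²/26.476 = 0.0104
  (40 − 40.524)²/40.524 = 0.0068
χ² = 0.0122 + 0.0080 + 0.0104 + 0.0068 = 0.04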